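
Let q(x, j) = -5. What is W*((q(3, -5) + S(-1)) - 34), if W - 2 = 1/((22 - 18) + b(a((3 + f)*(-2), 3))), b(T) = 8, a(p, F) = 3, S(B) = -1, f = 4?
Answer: -250/3 ≈ -83.333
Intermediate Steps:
W = 25/12 (W = 2 + 1/((22 - 18) + 8) = 2 + 1/(4 + 8) = 2 + 1/12 = 25/12 ≈ 2.0833)
W*((q(3, -5) + S(-1)) - 34) = 25*((-5 - 1) - 34)/12 = 25*(-6 - 34)/12 = (25/12)*(-40) = -250/3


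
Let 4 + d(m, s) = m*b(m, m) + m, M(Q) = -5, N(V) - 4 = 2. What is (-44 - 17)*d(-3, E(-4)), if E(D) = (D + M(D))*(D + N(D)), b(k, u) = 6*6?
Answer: 7015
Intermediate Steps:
N(V) = 6 (N(V) = 4 + 2 = 6)
b(k, u) = 36
E(D) = (-5 + D)*(6 + D) (E(D) = (D - 5)*(D + 6) = (-5 + D)*(6 + D))
d(m, s) = -4 + 37*m (d(m, s) = -4 + (m*36 + m) = -4 + (36*m + m) = -4 + 37*m)
(-44 - 17)*d(-3, E(-4)) = (-44 - 17)*(-4 + 37*(-3)) = -61*(-4 - 111) = -61*(-115) = 7015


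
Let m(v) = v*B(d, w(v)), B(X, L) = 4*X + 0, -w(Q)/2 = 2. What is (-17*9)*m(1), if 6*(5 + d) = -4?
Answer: 3468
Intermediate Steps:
d = -17/3 (d = -5 + (1/6)*(-4) = -5 - 2/3 = -17/3 ≈ -5.6667)
w(Q) = -4 (w(Q) = -2*2 = -4)
B(X, L) = 4*X
m(v) = -68*v/3 (m(v) = v*(4*(-17/3)) = v*(-68/3) = -68*v/3)
(-17*9)*m(1) = (-17*9)*(-68/3*1) = -153*(-68/3) = 3468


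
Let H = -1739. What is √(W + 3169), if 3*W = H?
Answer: 2*√5826/3 ≈ 50.885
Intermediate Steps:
W = -1739/3 (W = (⅓)*(-1739) = -1739/3 ≈ -579.67)
√(W + 3169) = √(-1739/3 + 3169) = √(7768/3) = 2*√5826/3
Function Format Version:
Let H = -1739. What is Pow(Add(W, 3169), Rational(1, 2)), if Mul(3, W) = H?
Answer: Mul(Rational(2, 3), Pow(5826, Rational(1, 2))) ≈ 50.885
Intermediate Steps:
W = Rational(-1739, 3) (W = Mul(Rational(1, 3), -1739) = Rational(-1739, 3) ≈ -579.67)
Pow(Add(W, 3169), Rational(1, 2)) = Pow(Add(Rational(-1739, 3), 3169), Rational(1, 2)) = Pow(Rational(7768, 3), Rational(1, 2)) = Mul(Rational(2, 3), Pow(5826, Rational(1, 2)))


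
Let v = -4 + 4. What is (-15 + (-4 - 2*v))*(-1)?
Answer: 19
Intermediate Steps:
v = 0
(-15 + (-4 - 2*v))*(-1) = (-15 + (-4 - 2*0))*(-1) = (-15 + (-4 + 0))*(-1) = (-15 - 4)*(-1) = -19*(-1) = 19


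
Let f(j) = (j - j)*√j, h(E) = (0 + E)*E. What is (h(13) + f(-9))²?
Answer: 28561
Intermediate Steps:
h(E) = E² (h(E) = E*E = E²)
f(j) = 0 (f(j) = 0*√j = 0)
(h(13) + f(-9))² = (13² + 0)² = (169 + 0)² = 169² = 28561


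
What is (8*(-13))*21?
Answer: -2184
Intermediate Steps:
(8*(-13))*21 = -104*21 = -2184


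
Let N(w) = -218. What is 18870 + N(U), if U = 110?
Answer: 18652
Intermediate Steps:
18870 + N(U) = 18870 - 218 = 18652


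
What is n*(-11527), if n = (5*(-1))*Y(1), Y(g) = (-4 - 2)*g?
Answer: -345810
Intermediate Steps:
Y(g) = -6*g
n = 30 (n = (5*(-1))*(-6*1) = -5*(-6) = 30)
n*(-11527) = 30*(-11527) = -345810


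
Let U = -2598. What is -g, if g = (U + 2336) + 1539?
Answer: -1277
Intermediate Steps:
g = 1277 (g = (-2598 + 2336) + 1539 = -262 + 1539 = 1277)
-g = -1*1277 = -1277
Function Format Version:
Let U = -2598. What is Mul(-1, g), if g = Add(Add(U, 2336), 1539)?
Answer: -1277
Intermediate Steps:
g = 1277 (g = Add(Add(-2598, 2336), 1539) = Add(-262, 1539) = 1277)
Mul(-1, g) = Mul(-1, 1277) = -1277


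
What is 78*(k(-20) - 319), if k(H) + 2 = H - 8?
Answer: -27222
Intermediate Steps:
k(H) = -10 + H (k(H) = -2 + (H - 8) = -2 + (-8 + H) = -10 + H)
78*(k(-20) - 319) = 78*((-10 - 20) - 319) = 78*(-30 - 319) = 78*(-349) = -27222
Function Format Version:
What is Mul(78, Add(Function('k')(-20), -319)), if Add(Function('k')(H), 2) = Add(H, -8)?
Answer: -27222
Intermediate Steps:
Function('k')(H) = Add(-10, H) (Function('k')(H) = Add(-2, Add(H, -8)) = Add(-2, Add(-8, H)) = Add(-10, H))
Mul(78, Add(Function('k')(-20), -319)) = Mul(78, Add(Add(-10, -20), -319)) = Mul(78, Add(-30, -319)) = Mul(78, -349) = -27222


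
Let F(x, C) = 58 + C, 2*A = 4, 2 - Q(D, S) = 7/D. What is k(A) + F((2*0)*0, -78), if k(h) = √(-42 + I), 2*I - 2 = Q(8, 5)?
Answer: -20 + I*√647/4 ≈ -20.0 + 6.359*I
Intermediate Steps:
Q(D, S) = 2 - 7/D
I = 25/16 (I = 1 + (2 - 7/8)/2 = 1 + (½)*(9/8) = 1 + 9/16 = 25/16 ≈ 1.5625)
A = 2 (A = (½)*4 = 2)
k(h) = I*√647/4 (k(h) = √(-42 + 25/16) = √(-647/16) = I*√647/4)
k(A) + F((2*0)*0, -78) = I*√647/4 + (58 - 78) = I*√647/4 - 20 = -20 + I*√647/4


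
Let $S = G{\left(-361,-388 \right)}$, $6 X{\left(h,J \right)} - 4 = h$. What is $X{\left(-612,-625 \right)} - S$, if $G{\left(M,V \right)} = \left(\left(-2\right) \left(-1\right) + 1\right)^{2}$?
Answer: $- \frac{331}{3} \approx -110.33$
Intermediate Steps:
$X{\left(h,J \right)} = \frac{2}{3} + \frac{h}{6}$
$G{\left(M,V \right)} = 9$ ($G{\left(M,V \right)} = \left(2 + 1\right)^{2} = 3^{2} = 9$)
$S = 9$
$X{\left(-612,-625 \right)} - S = \left(\frac{2}{3} + \frac{1}{6} \left(-612\right)\right) - 9 = \left(\frac{2}{3} - 102\right) - 9 = - \frac{304}{3} - 9 = - \frac{331}{3}$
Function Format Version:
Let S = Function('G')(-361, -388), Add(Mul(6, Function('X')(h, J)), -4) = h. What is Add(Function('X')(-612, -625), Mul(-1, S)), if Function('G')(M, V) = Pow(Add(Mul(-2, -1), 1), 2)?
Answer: Rational(-331, 3) ≈ -110.33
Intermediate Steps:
Function('X')(h, J) = Add(Rational(2, 3), Mul(Rational(1, 6), h))
Function('G')(M, V) = 9 (Function('G')(M, V) = Pow(Add(2, 1), 2) = Pow(3, 2) = 9)
S = 9
Add(Function('X')(-612, -625), Mul(-1, S)) = Add(Add(Rational(2, 3), Mul(Rational(1, 6), -612)), Mul(-1, 9)) = Add(Add(Rational(2, 3), -102), -9) = Add(Rational(-304, 3), -9) = Rational(-331, 3)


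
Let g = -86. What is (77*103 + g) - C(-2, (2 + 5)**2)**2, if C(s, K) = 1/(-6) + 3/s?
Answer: 70580/9 ≈ 7842.2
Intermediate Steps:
C(s, K) = -1/6 + 3/s (C(s, K) = 1*(-1/6) + 3/s = -1/6 + 3/s)
(77*103 + g) - C(-2, (2 + 5)**2)**2 = (77*103 - 86) - ((1/6)*(18 - 1*(-2))/(-2))**2 = (7931 - 86) - ((1/6)*(-1/2)*(18 + 2))**2 = 7845 - ((1/6)*(-1/2)*20)**2 = 7845 - (-5/3)**2 = 7845 - 1*25/9 = 7845 - 25/9 = 70580/9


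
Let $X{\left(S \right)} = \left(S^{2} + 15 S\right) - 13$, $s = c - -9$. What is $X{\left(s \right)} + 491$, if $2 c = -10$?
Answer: $554$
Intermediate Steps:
$c = -5$ ($c = \frac{1}{2} \left(-10\right) = -5$)
$s = 4$ ($s = -5 - -9 = -5 + 9 = 4$)
$X{\left(S \right)} = -13 + S^{2} + 15 S$
$X{\left(s \right)} + 491 = \left(-13 + 4^{2} + 15 \cdot 4\right) + 491 = \left(-13 + 16 + 60\right) + 491 = 63 + 491 = 554$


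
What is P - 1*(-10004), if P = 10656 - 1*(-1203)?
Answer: 21863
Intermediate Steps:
P = 11859 (P = 10656 + 1203 = 11859)
P - 1*(-10004) = 11859 - 1*(-10004) = 11859 + 10004 = 21863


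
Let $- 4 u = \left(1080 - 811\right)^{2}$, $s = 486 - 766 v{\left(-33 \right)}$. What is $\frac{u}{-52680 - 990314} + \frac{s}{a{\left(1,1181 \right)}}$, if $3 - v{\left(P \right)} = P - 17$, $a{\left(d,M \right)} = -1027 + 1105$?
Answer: $- \frac{83670328577}{162707064} \approx -514.24$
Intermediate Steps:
$a{\left(d,M \right)} = 78$
$v{\left(P \right)} = 20 - P$ ($v{\left(P \right)} = 3 - \left(P - 17\right) = 3 - \left(-17 + P\right) = 20 - P$)
$s = -40112$ ($s = 486 - 766 \left(20 - -33\right) = 486 - 766 \left(20 + 33\right) = 486 - 40598 = -40112$)
$u = - \frac{72361}{4}$ ($u = - \frac{\left(1080 - 811\right)^{2}}{4} = - \frac{269^{2}}{4} = \left(- \frac{1}{4}\right) 72361 = - \frac{72361}{4} \approx -18090.0$)
$\frac{u}{-52680 - 990314} + \frac{s}{a{\left(1,1181 \right)}} = - \frac{72361}{4 \left(-52680 - 990314\right)} - \frac{40112}{78} = - \frac{72361}{4 \left(-1042994\right)} - \frac{20056}{39} = \left(- \frac{72361}{4}\right) \left(- \frac{1}{1042994}\right) - \frac{20056}{39} = \frac{72361}{4171976} - \frac{20056}{39} = - \frac{83670328577}{162707064}$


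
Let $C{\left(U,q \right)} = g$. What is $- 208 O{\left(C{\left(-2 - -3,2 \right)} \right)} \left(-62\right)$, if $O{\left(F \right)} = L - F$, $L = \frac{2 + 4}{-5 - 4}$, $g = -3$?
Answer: $\frac{90272}{3} \approx 30091.0$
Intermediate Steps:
$L = - \frac{2}{3}$ ($L = \frac{6}{-9} = 6 \left(- \frac{1}{9}\right) = - \frac{2}{3} \approx -0.66667$)
$C{\left(U,q \right)} = -3$
$O{\left(F \right)} = - \frac{2}{3} - F$
$- 208 O{\left(C{\left(-2 - -3,2 \right)} \right)} \left(-62\right) = - 208 \left(- \frac{2}{3} - -3\right) \left(-62\right) = - 208 \left(- \frac{2}{3} + 3\right) \left(-62\right) = \left(-208\right) \frac{7}{3} \left(-62\right) = \left(- \frac{1456}{3}\right) \left(-62\right) = \frac{90272}{3}$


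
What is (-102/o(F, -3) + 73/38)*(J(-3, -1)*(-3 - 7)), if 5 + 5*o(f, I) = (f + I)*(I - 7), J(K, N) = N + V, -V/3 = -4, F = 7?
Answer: -83105/57 ≈ -1458.0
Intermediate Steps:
V = 12 (V = -3*(-4) = 12)
J(K, N) = 12 + N (J(K, N) = N + 12 = 12 + N)
o(f, I) = -1 + (-7 + I)*(I + f)/5 (o(f, I) = -1 + ((f + I)*(I - 7))/5 = -1 + ((I + f)*(-7 + I))/5 = -1 + ((-7 + I)*(I + f))/5 = -1 + (-7 + I)*(I + f)/5)
(-102/o(F, -3) + 73/38)*(J(-3, -1)*(-3 - 7)) = (-102/(-1 - 7/5*(-3) - 7/5*7 + (⅕)*(-3)² + (⅕)*(-3)*7) + 73/38)*((12 - 1)*(-3 - 7)) = (-102/(-1 + 21/5 - 49/5 + (⅕)*9 - 21/5) + 73*(1/38))*(11*(-10)) = (-102/(-1 + 21/5 - 49/5 + 9/5 - 21/5) + 73/38)*(-110) = (-102/(-9) + 73/38)*(-110) = (-102*(-⅑) + 73/38)*(-110) = (34/3 + 73/38)*(-110) = (1511/114)*(-110) = -83105/57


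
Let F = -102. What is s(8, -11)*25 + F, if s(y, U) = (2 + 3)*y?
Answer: 898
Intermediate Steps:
s(y, U) = 5*y
s(8, -11)*25 + F = (5*8)*25 - 102 = 40*25 - 102 = 1000 - 102 = 898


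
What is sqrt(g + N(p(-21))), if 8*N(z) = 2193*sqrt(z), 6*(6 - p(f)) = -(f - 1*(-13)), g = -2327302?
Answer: sqrt(-37236832 + 1462*sqrt(42))/4 ≈ 1525.4*I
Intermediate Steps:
p(f) = 49/6 + f/6 (p(f) = 6 - (-1)*(f - 1*(-13))/6 = 6 - (-1)*(f + 13)/6 = 6 - (-1)*(13 + f)/6 = 6 - (-13 - f)/6 = 6 + (13/6 + f/6) = 49/6 + f/6)
N(z) = 2193*sqrt(z)/8 (N(z) = (2193*sqrt(z))/8 = 2193*sqrt(z)/8)
sqrt(g + N(p(-21))) = sqrt(-2327302 + 2193*sqrt(49/6 + (1/6)*(-21))/8) = sqrt(-2327302 + 2193*sqrt(49/6 - 7/2)/8) = sqrt(-2327302 + 2193*sqrt(14/3)/8) = sqrt(-2327302 + 2193*(sqrt(42)/3)/8) = sqrt(-2327302 + 731*sqrt(42)/8)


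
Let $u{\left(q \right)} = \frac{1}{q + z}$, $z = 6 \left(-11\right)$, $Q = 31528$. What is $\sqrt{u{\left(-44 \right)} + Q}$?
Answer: $\frac{\sqrt{381488690}}{110} \approx 177.56$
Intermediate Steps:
$z = -66$
$u{\left(q \right)} = \frac{1}{-66 + q}$ ($u{\left(q \right)} = \frac{1}{q - 66} = \frac{1}{-66 + q}$)
$\sqrt{u{\left(-44 \right)} + Q} = \sqrt{\frac{1}{-66 - 44} + 31528} = \sqrt{\frac{1}{-110} + 31528} = \sqrt{- \frac{1}{110} + 31528} = \sqrt{\frac{3468079}{110}} = \frac{\sqrt{381488690}}{110}$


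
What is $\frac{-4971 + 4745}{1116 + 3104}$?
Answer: $- \frac{113}{2110} \approx -0.053554$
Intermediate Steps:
$\frac{-4971 + 4745}{1116 + 3104} = - \frac{226}{4220} = \left(-226\right) \frac{1}{4220} = - \frac{113}{2110}$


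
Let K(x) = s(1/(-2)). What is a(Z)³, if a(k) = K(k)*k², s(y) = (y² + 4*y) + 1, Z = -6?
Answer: -19683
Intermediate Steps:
s(y) = 1 + y² + 4*y
K(x) = -¾ (K(x) = 1 + (1/(-2))² + 4/(-2) = 1 + (-½)² + 4*(-½) = 1 + ¼ - 2 = -¾)
a(k) = -3*k²/4
a(Z)³ = (-¾*(-6)²)³ = (-¾*36)³ = (-27)³ = -19683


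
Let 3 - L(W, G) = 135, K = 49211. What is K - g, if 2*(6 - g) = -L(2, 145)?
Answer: 49271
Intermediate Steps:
L(W, G) = -132 (L(W, G) = 3 - 1*135 = 3 - 135 = -132)
g = -60 (g = 6 - (-1)*(-132)/2 = 6 - 1/2*132 = 6 - 66 = -60)
K - g = 49211 - 1*(-60) = 49211 + 60 = 49271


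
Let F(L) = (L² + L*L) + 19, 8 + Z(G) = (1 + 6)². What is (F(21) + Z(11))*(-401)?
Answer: -377742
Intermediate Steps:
Z(G) = 41 (Z(G) = -8 + (1 + 6)² = -8 + 7² = -8 + 49 = 41)
F(L) = 19 + 2*L² (F(L) = (L² + L²) + 19 = 2*L² + 19 = 19 + 2*L²)
(F(21) + Z(11))*(-401) = ((19 + 2*21²) + 41)*(-401) = ((19 + 2*441) + 41)*(-401) = ((19 + 882) + 41)*(-401) = (901 + 41)*(-401) = 942*(-401) = -377742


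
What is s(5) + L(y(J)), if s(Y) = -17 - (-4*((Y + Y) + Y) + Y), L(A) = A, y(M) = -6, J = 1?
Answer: 32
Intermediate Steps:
s(Y) = -17 + 11*Y (s(Y) = -17 - (-4*(2*Y + Y) + Y) = -17 - (-12*Y + Y) = -17 - (-11)*Y = -17 + 11*Y)
s(5) + L(y(J)) = (-17 + 11*5) - 6 = (-17 + 55) - 6 = 38 - 6 = 32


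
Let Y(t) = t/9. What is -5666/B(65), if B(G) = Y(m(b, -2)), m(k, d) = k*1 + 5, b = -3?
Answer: -25497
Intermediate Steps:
m(k, d) = 5 + k (m(k, d) = k + 5 = 5 + k)
Y(t) = t/9 (Y(t) = t*(1/9) = t/9)
B(G) = 2/9 (B(G) = (5 - 3)/9 = (1/9)*2 = 2/9)
-5666/B(65) = -5666/2/9 = -5666*9/2 = -25497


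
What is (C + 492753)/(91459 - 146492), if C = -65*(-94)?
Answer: -498863/55033 ≈ -9.0648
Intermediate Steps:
C = 6110
(C + 492753)/(91459 - 146492) = (6110 + 492753)/(91459 - 146492) = 498863/(-55033) = 498863*(-1/55033) = -498863/55033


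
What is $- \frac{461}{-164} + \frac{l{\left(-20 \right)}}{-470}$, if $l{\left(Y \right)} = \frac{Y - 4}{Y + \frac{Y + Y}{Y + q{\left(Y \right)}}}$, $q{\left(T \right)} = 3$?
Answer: $\frac{2705587}{963500} \approx 2.8081$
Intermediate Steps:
$l{\left(Y \right)} = \frac{-4 + Y}{Y + \frac{2 Y}{3 + Y}}$ ($l{\left(Y \right)} = \frac{Y - 4}{Y + \frac{Y + Y}{Y + 3}} = \frac{-4 + Y}{Y + \frac{2 Y}{3 + Y}}$)
$- \frac{461}{-164} + \frac{l{\left(-20 \right)}}{-470} = - \frac{461}{-164} + \frac{\frac{1}{-20} \frac{1}{5 - 20} \left(-12 + \left(-20\right)^{2} - -20\right)}{-470} = \left(-461\right) \left(- \frac{1}{164}\right) + - \frac{-12 + 400 + 20}{20 \left(-15\right)} \left(- \frac{1}{470}\right) = \frac{461}{164} + \left(- \frac{1}{20}\right) \left(- \frac{1}{15}\right) 408 \left(- \frac{1}{470}\right) = \frac{461}{164} + \frac{34}{25} \left(- \frac{1}{470}\right) = \frac{461}{164} - \frac{17}{5875} = \frac{2705587}{963500}$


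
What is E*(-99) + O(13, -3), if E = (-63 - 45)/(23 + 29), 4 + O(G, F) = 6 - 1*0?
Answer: 2699/13 ≈ 207.62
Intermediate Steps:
O(G, F) = 2 (O(G, F) = -4 + (6 - 1*0) = -4 + (6 + 0) = -4 + 6 = 2)
E = -27/13 (E = -108/52 = -108*1/52 = -27/13 ≈ -2.0769)
E*(-99) + O(13, -3) = -27/13*(-99) + 2 = 2673/13 + 2 = 2699/13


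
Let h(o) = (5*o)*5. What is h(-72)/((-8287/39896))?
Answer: 71812800/8287 ≈ 8665.7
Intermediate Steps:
h(o) = 25*o
h(-72)/((-8287/39896)) = (25*(-72))/((-8287/39896)) = -1800/((-8287*1/39896)) = -1800/(-8287/39896) = -1800*(-39896/8287) = 71812800/8287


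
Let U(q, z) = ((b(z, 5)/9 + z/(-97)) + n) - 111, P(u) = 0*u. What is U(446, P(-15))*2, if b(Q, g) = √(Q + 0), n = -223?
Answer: -668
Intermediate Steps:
P(u) = 0
b(Q, g) = √Q
U(q, z) = -334 - z/97 + √z/9 (U(q, z) = ((√z/9 + z/(-97)) - 223) - 111 = ((√z*(⅑) + z*(-1/97)) - 223) - 111 = ((√z/9 - z/97) - 223) - 111 = ((-z/97 + √z/9) - 223) - 111 = (-223 - z/97 + √z/9) - 111 = -334 - z/97 + √z/9)
U(446, P(-15))*2 = (-334 - 1/97*0 + √0/9)*2 = (-334 + 0 + (⅑)*0)*2 = (-334 + 0 + 0)*2 = -334*2 = -668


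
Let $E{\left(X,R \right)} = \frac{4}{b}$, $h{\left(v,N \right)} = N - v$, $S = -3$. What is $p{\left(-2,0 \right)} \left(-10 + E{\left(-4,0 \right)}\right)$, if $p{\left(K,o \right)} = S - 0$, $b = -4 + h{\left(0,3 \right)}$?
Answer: $42$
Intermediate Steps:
$b = -1$ ($b = -4 + \left(3 - 0\right) = -4 + \left(3 + 0\right) = -4 + 3 = -1$)
$p{\left(K,o \right)} = -3$ ($p{\left(K,o \right)} = -3 - 0 = -3 + 0 = -3$)
$E{\left(X,R \right)} = -4$ ($E{\left(X,R \right)} = \frac{4}{-1} = 4 \left(-1\right) = -4$)
$p{\left(-2,0 \right)} \left(-10 + E{\left(-4,0 \right)}\right) = - 3 \left(-10 - 4\right) = \left(-3\right) \left(-14\right) = 42$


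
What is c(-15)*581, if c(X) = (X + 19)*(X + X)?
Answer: -69720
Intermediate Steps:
c(X) = 2*X*(19 + X) (c(X) = (19 + X)*(2*X) = 2*X*(19 + X))
c(-15)*581 = (2*(-15)*(19 - 15))*581 = (2*(-15)*4)*581 = -120*581 = -69720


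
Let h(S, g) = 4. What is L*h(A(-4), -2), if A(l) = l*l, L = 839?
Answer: 3356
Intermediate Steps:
A(l) = l**2
L*h(A(-4), -2) = 839*4 = 3356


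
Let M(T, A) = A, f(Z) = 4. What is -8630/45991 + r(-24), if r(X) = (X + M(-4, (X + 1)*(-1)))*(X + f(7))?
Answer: 911190/45991 ≈ 19.812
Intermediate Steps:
r(X) = -4 - X (r(X) = (X + (X + 1)*(-1))*(X + 4) = (X + (1 + X)*(-1))*(4 + X) = (X + (-1 - X))*(4 + X) = -(4 + X) = -4 - X)
-8630/45991 + r(-24) = -8630/45991 + (-4 - 1*(-24)) = -8630*1/45991 + (-4 + 24) = -8630/45991 + 20 = 911190/45991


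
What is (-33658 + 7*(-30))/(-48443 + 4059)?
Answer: 8467/11096 ≈ 0.76307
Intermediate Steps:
(-33658 + 7*(-30))/(-48443 + 4059) = (-33658 - 210)/(-44384) = -33868*(-1/44384) = 8467/11096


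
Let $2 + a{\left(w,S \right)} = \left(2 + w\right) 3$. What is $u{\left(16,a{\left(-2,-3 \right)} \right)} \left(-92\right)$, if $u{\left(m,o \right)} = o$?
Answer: $184$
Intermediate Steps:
$a{\left(w,S \right)} = 4 + 3 w$ ($a{\left(w,S \right)} = -2 + \left(2 + w\right) 3 = -2 + \left(6 + 3 w\right) = 4 + 3 w$)
$u{\left(16,a{\left(-2,-3 \right)} \right)} \left(-92\right) = \left(4 + 3 \left(-2\right)\right) \left(-92\right) = \left(4 - 6\right) \left(-92\right) = \left(-2\right) \left(-92\right) = 184$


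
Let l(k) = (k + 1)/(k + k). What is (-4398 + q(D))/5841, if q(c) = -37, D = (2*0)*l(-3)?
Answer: -4435/5841 ≈ -0.75929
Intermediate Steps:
l(k) = (1 + k)/(2*k) (l(k) = (1 + k)/((2*k)) = (1 + k)*(1/(2*k)) = (1 + k)/(2*k))
D = 0 (D = (2*0)*((1/2)*(1 - 3)/(-3)) = 0*((1/2)*(-1/3)*(-2)) = 0*(1/3) = 0)
(-4398 + q(D))/5841 = (-4398 - 37)/5841 = -4435*1/5841 = -4435/5841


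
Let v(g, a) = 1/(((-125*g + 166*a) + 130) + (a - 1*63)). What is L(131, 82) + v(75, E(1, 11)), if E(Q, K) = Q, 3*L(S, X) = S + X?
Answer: 649010/9141 ≈ 71.000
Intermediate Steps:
L(S, X) = S/3 + X/3 (L(S, X) = (S + X)/3 = S/3 + X/3)
v(g, a) = 1/(67 - 125*g + 167*a) (v(g, a) = 1/((130 - 125*g + 166*a) + (a - 63)) = 1/((130 - 125*g + 166*a) + (-63 + a)) = 1/(67 - 125*g + 167*a))
L(131, 82) + v(75, E(1, 11)) = ((⅓)*131 + (⅓)*82) + 1/(67 - 125*75 + 167*1) = (131/3 + 82/3) + 1/(67 - 9375 + 167) = 71 + 1/(-9141) = 71 - 1/9141 = 649010/9141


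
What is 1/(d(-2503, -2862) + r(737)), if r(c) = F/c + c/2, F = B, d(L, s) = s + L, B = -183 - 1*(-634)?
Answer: -134/669449 ≈ -0.00020016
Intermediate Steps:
B = 451 (B = -183 + 634 = 451)
d(L, s) = L + s
F = 451
r(c) = c/2 + 451/c (r(c) = 451/c + c/2 = c/2 + 451/c)
1/(d(-2503, -2862) + r(737)) = 1/((-2503 - 2862) + ((½)*737 + 451/737)) = 1/(-5365 + (737/2 + 451*(1/737))) = 1/(-5365 + (737/2 + 41/67)) = 1/(-5365 + 49461/134) = 1/(-669449/134) = -134/669449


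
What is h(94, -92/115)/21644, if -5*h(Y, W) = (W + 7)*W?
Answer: 31/676375 ≈ 4.5833e-5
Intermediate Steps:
h(Y, W) = -W*(7 + W)/5 (h(Y, W) = -(W + 7)*W/5 = -(7 + W)*W/5 = -W*(7 + W)/5)
h(94, -92/115)/21644 = -(-92/115)*(7 - 92/115)/5/21644 = -(-92*1/115)*(7 - 92*1/115)/5*(1/21644) = -1/5*(-4/5)*(7 - 4/5)*(1/21644) = -1/5*(-4/5)*31/5*(1/21644) = (124/125)*(1/21644) = 31/676375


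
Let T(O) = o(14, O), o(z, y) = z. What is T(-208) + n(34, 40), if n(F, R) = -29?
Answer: -15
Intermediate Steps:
T(O) = 14
T(-208) + n(34, 40) = 14 - 29 = -15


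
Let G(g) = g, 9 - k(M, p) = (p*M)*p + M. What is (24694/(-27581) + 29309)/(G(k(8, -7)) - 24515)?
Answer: -269448945/228977462 ≈ -1.1767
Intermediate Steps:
k(M, p) = 9 - M - M*p² (k(M, p) = 9 - ((p*M)*p + M) = 9 - ((M*p)*p + M) = 9 - (M*p² + M) = 9 - (M + M*p²) = 9 + (-M - M*p²) = 9 - M - M*p²)
(24694/(-27581) + 29309)/(G(k(8, -7)) - 24515) = (24694/(-27581) + 29309)/((9 - 1*8 - 1*8*(-7)²) - 24515) = (24694*(-1/27581) + 29309)/((9 - 8 - 1*8*49) - 24515) = (-24694/27581 + 29309)/((9 - 8 - 392) - 24515) = 808346835/(27581*(-391 - 24515)) = (808346835/27581)/(-24906) = (808346835/27581)*(-1/24906) = -269448945/228977462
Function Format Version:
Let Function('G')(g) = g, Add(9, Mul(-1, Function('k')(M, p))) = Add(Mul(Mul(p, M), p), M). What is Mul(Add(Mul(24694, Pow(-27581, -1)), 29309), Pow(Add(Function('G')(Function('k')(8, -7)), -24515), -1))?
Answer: Rational(-269448945, 228977462) ≈ -1.1767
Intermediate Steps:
Function('k')(M, p) = Add(9, Mul(-1, M), Mul(-1, M, Pow(p, 2))) (Function('k')(M, p) = Add(9, Mul(-1, Add(Mul(Mul(p, M), p), M))) = Add(9, Mul(-1, Add(Mul(Mul(M, p), p), M))) = Add(9, Mul(-1, Add(Mul(M, Pow(p, 2)), M))) = Add(9, Mul(-1, Add(M, Mul(M, Pow(p, 2))))) = Add(9, Add(Mul(-1, M), Mul(-1, M, Pow(p, 2)))) = Add(9, Mul(-1, M), Mul(-1, M, Pow(p, 2))))
Mul(Add(Mul(24694, Pow(-27581, -1)), 29309), Pow(Add(Function('G')(Function('k')(8, -7)), -24515), -1)) = Mul(Add(Mul(24694, Pow(-27581, -1)), 29309), Pow(Add(Add(9, Mul(-1, 8), Mul(-1, 8, Pow(-7, 2))), -24515), -1)) = Mul(Add(Mul(24694, Rational(-1, 27581)), 29309), Pow(Add(Add(9, -8, Mul(-1, 8, 49)), -24515), -1)) = Mul(Add(Rational(-24694, 27581), 29309), Pow(Add(Add(9, -8, -392), -24515), -1)) = Mul(Rational(808346835, 27581), Pow(Add(-391, -24515), -1)) = Mul(Rational(808346835, 27581), Pow(-24906, -1)) = Mul(Rational(808346835, 27581), Rational(-1, 24906)) = Rational(-269448945, 228977462)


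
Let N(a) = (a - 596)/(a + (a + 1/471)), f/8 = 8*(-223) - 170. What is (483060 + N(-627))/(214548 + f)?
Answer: 285311753013/117486353828 ≈ 2.4285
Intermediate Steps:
f = -15632 (f = 8*(8*(-223) - 170) = 8*(-1784 - 170) = 8*(-1954) = -15632)
N(a) = (-596 + a)/(1/471 + 2*a) (N(a) = (-596 + a)/(a + (a + 1/471)) = (-596 + a)/(a + (1/471 + a)) = (-596 + a)/(1/471 + 2*a))
(483060 + N(-627))/(214548 + f) = (483060 + 471*(-596 - 627)/(1 + 942*(-627)))/(214548 - 15632) = (483060 + 471*(-1223)/(1 - 590634))/198916 = (483060 + 471*(-1223)/(-590633))*(1/198916) = (483060 + 471*(-1/590633)*(-1223))*(1/198916) = (483060 + 576033/590633)*(1/198916) = (285311753013/590633)*(1/198916) = 285311753013/117486353828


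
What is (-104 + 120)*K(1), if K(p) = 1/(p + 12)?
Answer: 16/13 ≈ 1.2308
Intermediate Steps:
K(p) = 1/(12 + p)
(-104 + 120)*K(1) = (-104 + 120)/(12 + 1) = 16/13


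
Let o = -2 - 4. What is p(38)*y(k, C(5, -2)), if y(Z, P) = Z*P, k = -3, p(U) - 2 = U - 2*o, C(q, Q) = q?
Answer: -780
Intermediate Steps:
o = -6
p(U) = 14 + U (p(U) = 2 + (U - 2*(-6)) = 2 + (U + 12) = 2 + (12 + U) = 14 + U)
y(Z, P) = P*Z
p(38)*y(k, C(5, -2)) = (14 + 38)*(5*(-3)) = 52*(-15) = -780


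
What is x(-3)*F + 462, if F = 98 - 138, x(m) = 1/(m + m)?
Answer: 1406/3 ≈ 468.67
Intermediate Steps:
x(m) = 1/(2*m)
F = -40
x(-3)*F + 462 = ((½)/(-3))*(-40) + 462 = ((½)*(-⅓))*(-40) + 462 = -⅙*(-40) + 462 = 20/3 + 462 = 1406/3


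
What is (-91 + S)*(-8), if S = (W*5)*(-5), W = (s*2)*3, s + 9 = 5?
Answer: -4072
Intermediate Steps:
s = -4 (s = -9 + 5 = -4)
W = -24 (W = -4*2*3 = -8*3 = -24)
S = 600 (S = -24*5*(-5) = -120*(-5) = 600)
(-91 + S)*(-8) = (-91 + 600)*(-8) = 509*(-8) = -4072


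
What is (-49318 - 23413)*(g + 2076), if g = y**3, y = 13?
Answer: -310779563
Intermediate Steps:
g = 2197 (g = 13**3 = 2197)
(-49318 - 23413)*(g + 2076) = (-49318 - 23413)*(2197 + 2076) = -72731*4273 = -310779563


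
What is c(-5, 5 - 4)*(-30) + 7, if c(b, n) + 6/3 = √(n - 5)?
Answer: 67 - 60*I ≈ 67.0 - 60.0*I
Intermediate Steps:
c(b, n) = -2 + √(-5 + n) (c(b, n) = -2 + √(n - 5) = -2 + √(-5 + n))
c(-5, 5 - 4)*(-30) + 7 = (-2 + √(-5 + (5 - 4)))*(-30) + 7 = (-2 + √(-5 + 1))*(-30) + 7 = (-2 + √(-4))*(-30) + 7 = (-2 + 2*I)*(-30) + 7 = (60 - 60*I) + 7 = 67 - 60*I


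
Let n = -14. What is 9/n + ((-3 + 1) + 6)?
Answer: 47/14 ≈ 3.3571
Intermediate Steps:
9/n + ((-3 + 1) + 6) = 9/(-14) + ((-3 + 1) + 6) = 9*(-1/14) + (-2 + 6) = -9/14 + 4 = 47/14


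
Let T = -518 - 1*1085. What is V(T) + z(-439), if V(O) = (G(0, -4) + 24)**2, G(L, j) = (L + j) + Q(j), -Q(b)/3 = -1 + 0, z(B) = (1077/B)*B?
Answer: 1606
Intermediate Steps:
z(B) = 1077
T = -1603 (T = -518 - 1085 = -1603)
Q(b) = 3 (Q(b) = -3*(-1 + 0) = -3*(-1) = 3)
G(L, j) = 3 + L + j (G(L, j) = (L + j) + 3 = 3 + L + j)
V(O) = 529 (V(O) = ((3 + 0 - 4) + 24)**2 = (-1 + 24)**2 = 23**2 = 529)
V(T) + z(-439) = 529 + 1077 = 1606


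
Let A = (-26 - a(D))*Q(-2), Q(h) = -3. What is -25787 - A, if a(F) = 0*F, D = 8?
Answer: -25865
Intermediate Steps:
a(F) = 0
A = 78 (A = (-26 - 1*0)*(-3) = (-26 + 0)*(-3) = -26*(-3) = 78)
-25787 - A = -25787 - 1*78 = -25787 - 78 = -25865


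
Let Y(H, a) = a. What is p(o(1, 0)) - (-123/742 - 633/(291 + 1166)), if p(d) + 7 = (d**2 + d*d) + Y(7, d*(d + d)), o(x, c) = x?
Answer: -2594385/1081094 ≈ -2.3998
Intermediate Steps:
p(d) = -7 + 4*d**2 (p(d) = -7 + ((d**2 + d*d) + d*(d + d)) = -7 + ((d**2 + d**2) + d*(2*d)) = -7 + (2*d**2 + 2*d**2) = -7 + 4*d**2)
p(o(1, 0)) - (-123/742 - 633/(291 + 1166)) = (-7 + 4*1**2) - (-123/742 - 633/(291 + 1166)) = (-7 + 4*1) - (-123*1/742 - 633/1457) = (-7 + 4) - (-123/742 - 633*1/1457) = -3 - (-123/742 - 633/1457) = -3 - 1*(-648897/1081094) = -3 + 648897/1081094 = -2594385/1081094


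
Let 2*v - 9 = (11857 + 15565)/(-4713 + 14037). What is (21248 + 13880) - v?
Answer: 327477803/9324 ≈ 35122.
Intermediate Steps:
v = 55669/9324 (v = 9/2 + ((11857 + 15565)/(-4713 + 14037))/2 = 9/2 + (27422/9324)/2 = 9/2 + (27422*(1/9324))/2 = 9/2 + (½)*(13711/4662) = 9/2 + 13711/9324 = 55669/9324 ≈ 5.9705)
(21248 + 13880) - v = (21248 + 13880) - 1*55669/9324 = 35128 - 55669/9324 = 327477803/9324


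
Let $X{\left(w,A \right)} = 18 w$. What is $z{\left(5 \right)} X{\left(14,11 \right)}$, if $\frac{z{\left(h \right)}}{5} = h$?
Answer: $6300$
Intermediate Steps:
$z{\left(h \right)} = 5 h$
$z{\left(5 \right)} X{\left(14,11 \right)} = 5 \cdot 5 \cdot 18 \cdot 14 = 25 \cdot 252 = 6300$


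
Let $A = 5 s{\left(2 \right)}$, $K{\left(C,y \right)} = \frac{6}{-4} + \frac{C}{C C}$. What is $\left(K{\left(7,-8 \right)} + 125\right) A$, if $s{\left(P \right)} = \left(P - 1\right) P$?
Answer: $\frac{8655}{7} \approx 1236.4$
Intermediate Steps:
$s{\left(P \right)} = P \left(-1 + P\right)$ ($s{\left(P \right)} = \left(-1 + P\right) P = P \left(-1 + P\right)$)
$K{\left(C,y \right)} = - \frac{3}{2} + \frac{1}{C}$ ($K{\left(C,y \right)} = 6 \left(- \frac{1}{4}\right) + \frac{C}{C^{2}} = - \frac{3}{2} + \frac{C}{C^{2}} = - \frac{3}{2} + \frac{1}{C}$)
$A = 10$ ($A = 5 \cdot 2 \left(-1 + 2\right) = 5 \cdot 2 \cdot 1 = 5 \cdot 2 = 10$)
$\left(K{\left(7,-8 \right)} + 125\right) A = \left(\left(- \frac{3}{2} + \frac{1}{7}\right) + 125\right) 10 = \left(- \frac{19}{14} + 125\right) 10 = \frac{1731}{14} \cdot 10 = \frac{8655}{7}$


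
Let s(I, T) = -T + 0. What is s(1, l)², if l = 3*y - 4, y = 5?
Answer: 121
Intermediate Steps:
l = 11 (l = 3*5 - 4 = 15 - 4 = 11)
s(I, T) = -T
s(1, l)² = (-1*11)² = (-11)² = 121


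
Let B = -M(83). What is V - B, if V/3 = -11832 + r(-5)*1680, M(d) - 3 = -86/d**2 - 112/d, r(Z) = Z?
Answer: -418123459/6889 ≈ -60694.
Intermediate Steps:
M(d) = 3 - 112/d - 86/d**2 (M(d) = 3 + (-86/d**2 - 112/d) = 3 + (-112/d - 86/d**2) = 3 - 112/d - 86/d**2)
B = -11285/6889 (B = -(3 - 112/83 - 86/83**2) = -(3 - 112*1/83 - 86*1/6889) = -(3 - 112/83 - 86/6889) = -1*11285/6889 = -11285/6889 ≈ -1.6381)
V = -60696 (V = 3*(-11832 - 5*1680) = 3*(-11832 - 8400) = 3*(-20232) = -60696)
V - B = -60696 - 1*(-11285/6889) = -60696 + 11285/6889 = -418123459/6889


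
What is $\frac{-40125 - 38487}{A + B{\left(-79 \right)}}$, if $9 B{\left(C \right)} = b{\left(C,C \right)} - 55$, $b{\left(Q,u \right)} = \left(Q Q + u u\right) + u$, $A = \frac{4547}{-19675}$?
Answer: $- \frac{1546691100}{26989553} \approx -57.307$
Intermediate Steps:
$A = - \frac{4547}{19675}$ ($A = 4547 \left(- \frac{1}{19675}\right) = - \frac{4547}{19675} \approx -0.23111$)
$b{\left(Q,u \right)} = u + Q^{2} + u^{2}$ ($b{\left(Q,u \right)} = \left(Q^{2} + u^{2}\right) + u = u + Q^{2} + u^{2}$)
$B{\left(C \right)} = - \frac{55}{9} + \frac{C}{9} + \frac{2 C^{2}}{9}$ ($B{\left(C \right)} = \frac{\left(C + C^{2} + C^{2}\right) - 55}{9} = \frac{\left(C + 2 C^{2}\right) - 55}{9} = \frac{-55 + C + 2 C^{2}}{9} = - \frac{55}{9} + \frac{C}{9} + \frac{2 C^{2}}{9}$)
$\frac{-40125 - 38487}{A + B{\left(-79 \right)}} = \frac{-40125 - 38487}{- \frac{4547}{19675} + \left(- \frac{55}{9} + \frac{1}{9} \left(-79\right) + \frac{2 \left(-79\right)^{2}}{9}\right)} = - \frac{78612}{- \frac{4547}{19675} - -1372} = - \frac{78612}{- \frac{4547}{19675} + 1372} = - \frac{78612}{\frac{26989553}{19675}} = \left(-78612\right) \frac{19675}{26989553} = - \frac{1546691100}{26989553}$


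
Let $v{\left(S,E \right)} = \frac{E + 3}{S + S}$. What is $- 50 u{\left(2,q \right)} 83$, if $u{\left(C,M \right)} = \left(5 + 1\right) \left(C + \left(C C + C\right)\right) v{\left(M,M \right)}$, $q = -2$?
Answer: $49800$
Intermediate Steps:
$v{\left(S,E \right)} = \frac{3 + E}{2 S}$
$u{\left(C,M \right)} = \frac{\left(3 + M\right) \left(6 C^{2} + 12 C\right)}{2 M}$ ($u{\left(C,M \right)} = \left(5 + 1\right) \left(C + \left(C C + C\right)\right) \frac{3 + M}{2 M} = 6 \left(C + \left(C^{2} + C\right)\right) \frac{3 + M}{2 M} = 6 \left(C + \left(C + C^{2}\right)\right) \frac{3 + M}{2 M} = 6 \left(C^{2} + 2 C\right) \frac{3 + M}{2 M} = \left(6 C^{2} + 12 C\right) \frac{3 + M}{2 M} = \frac{\left(3 + M\right) \left(6 C^{2} + 12 C\right)}{2 M}$)
$- 50 u{\left(2,q \right)} 83 = - 50 \cdot 3 \cdot 2 \frac{1}{-2} \left(2 + 2\right) \left(3 - 2\right) 83 = - 50 \cdot 3 \cdot 2 \left(- \frac{1}{2}\right) 4 \cdot 1 \cdot 83 = \left(-50\right) \left(-12\right) 83 = 600 \cdot 83 = 49800$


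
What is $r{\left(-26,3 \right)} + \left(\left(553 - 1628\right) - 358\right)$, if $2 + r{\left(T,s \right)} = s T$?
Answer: $-1513$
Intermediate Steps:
$r{\left(T,s \right)} = -2 + T s$ ($r{\left(T,s \right)} = -2 + s T = -2 + T s$)
$r{\left(-26,3 \right)} + \left(\left(553 - 1628\right) - 358\right) = \left(-2 - 78\right) + \left(\left(553 - 1628\right) - 358\right) = \left(-2 - 78\right) - 1433 = -80 - 1433 = -1513$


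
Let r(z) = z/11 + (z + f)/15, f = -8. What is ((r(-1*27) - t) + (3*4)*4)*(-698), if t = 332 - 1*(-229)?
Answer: 11926726/33 ≈ 3.6142e+5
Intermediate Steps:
t = 561 (t = 332 + 229 = 561)
r(z) = -8/15 + 26*z/165 (r(z) = z/11 + (z - 8)/15 = z*(1/11) + (-8 + z)*(1/15) = z/11 + (-8/15 + z/15) = -8/15 + 26*z/165)
((r(-1*27) - t) + (3*4)*4)*(-698) = (((-8/15 + 26*(-1*27)/165) - 1*561) + (3*4)*4)*(-698) = (((-8/15 + (26/165)*(-27)) - 561) + 12*4)*(-698) = (((-8/15 - 234/55) - 561) + 48)*(-698) = ((-158/33 - 561) + 48)*(-698) = (-18671/33 + 48)*(-698) = -17087/33*(-698) = 11926726/33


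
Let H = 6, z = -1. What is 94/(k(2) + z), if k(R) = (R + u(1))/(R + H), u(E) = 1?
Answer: -752/5 ≈ -150.40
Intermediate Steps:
k(R) = (1 + R)/(6 + R) (k(R) = (R + 1)/(R + 6) = (1 + R)/(6 + R))
94/(k(2) + z) = 94/((1 + 2)/(6 + 2) - 1) = 94/(3/8 - 1) = 94/(-5/8) = -8/5*94 = -752/5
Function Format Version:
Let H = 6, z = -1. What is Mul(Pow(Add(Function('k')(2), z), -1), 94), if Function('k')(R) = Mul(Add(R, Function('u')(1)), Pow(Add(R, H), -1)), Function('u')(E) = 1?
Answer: Rational(-752, 5) ≈ -150.40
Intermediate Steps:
Function('k')(R) = Mul(Pow(Add(6, R), -1), Add(1, R)) (Function('k')(R) = Mul(Add(R, 1), Pow(Add(R, 6), -1)) = Mul(Add(1, R), Pow(Add(6, R), -1)) = Mul(Pow(Add(6, R), -1), Add(1, R)))
Mul(Pow(Add(Function('k')(2), z), -1), 94) = Mul(Pow(Add(Mul(Pow(Add(6, 2), -1), Add(1, 2)), -1), -1), 94) = Mul(Pow(Add(Mul(Pow(8, -1), 3), -1), -1), 94) = Mul(Pow(Add(Mul(Rational(1, 8), 3), -1), -1), 94) = Mul(Pow(Add(Rational(3, 8), -1), -1), 94) = Mul(Pow(Rational(-5, 8), -1), 94) = Mul(Rational(-8, 5), 94) = Rational(-752, 5)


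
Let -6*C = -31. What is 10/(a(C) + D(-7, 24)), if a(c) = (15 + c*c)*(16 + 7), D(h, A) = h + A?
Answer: 72/7027 ≈ 0.010246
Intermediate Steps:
D(h, A) = A + h
C = 31/6 (C = -⅙*(-31) = 31/6 ≈ 5.1667)
a(c) = 345 + 23*c² (a(c) = (15 + c²)*23 = 345 + 23*c²)
10/(a(C) + D(-7, 24)) = 10/((345 + 23*(31/6)²) + (24 - 7)) = 10/((345 + 23*(961/36)) + 17) = 10/((345 + 22103/36) + 17) = 10/(34523/36 + 17) = 10/(35135/36) = 10*(36/35135) = 72/7027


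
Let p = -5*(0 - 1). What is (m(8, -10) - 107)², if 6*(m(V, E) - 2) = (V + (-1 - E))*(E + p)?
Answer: 511225/36 ≈ 14201.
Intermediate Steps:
p = 5 (p = -5*(-1) = 5)
m(V, E) = 2 + (5 + E)*(-1 + V - E)/6 (m(V, E) = 2 + ((V + (-1 - E))*(E + 5))/6 = 2 + ((-1 + V - E)*(5 + E))/6 = 2 + ((5 + E)*(-1 + V - E))/6 = 2 + (5 + E)*(-1 + V - E)/6)
(m(8, -10) - 107)² = ((7/6 - 1*(-10) - ⅙*(-10)² + (⅚)*8 + (⅙)*(-10)*8) - 107)² = ((7/6 + 10 - ⅙*100 + 20/3 - 40/3) - 107)² = ((7/6 + 10 - 50/3 + 20/3 - 40/3) - 107)² = (-73/6 - 107)² = (-715/6)² = 511225/36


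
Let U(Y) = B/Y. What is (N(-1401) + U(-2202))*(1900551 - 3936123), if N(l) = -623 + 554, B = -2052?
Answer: 50850624132/367 ≈ 1.3856e+8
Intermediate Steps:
U(Y) = -2052/Y
N(l) = -69
(N(-1401) + U(-2202))*(1900551 - 3936123) = (-69 - 2052/(-2202))*(1900551 - 3936123) = (-69 - 2052*(-1/2202))*(-2035572) = (-69 + 342/367)*(-2035572) = -24981/367*(-2035572) = 50850624132/367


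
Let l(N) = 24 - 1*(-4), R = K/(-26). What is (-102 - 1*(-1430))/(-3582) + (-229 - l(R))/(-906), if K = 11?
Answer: -47099/540882 ≈ -0.087078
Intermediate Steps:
R = -11/26 (R = 11/(-26) = 11*(-1/26) = -11/26 ≈ -0.42308)
l(N) = 28 (l(N) = 24 + 4 = 28)
(-102 - 1*(-1430))/(-3582) + (-229 - l(R))/(-906) = (-102 - 1*(-1430))/(-3582) + (-229 - 1*28)/(-906) = (-102 + 1430)*(-1/3582) + (-229 - 28)*(-1/906) = 1328*(-1/3582) - 257*(-1/906) = -664/1791 + 257/906 = -47099/540882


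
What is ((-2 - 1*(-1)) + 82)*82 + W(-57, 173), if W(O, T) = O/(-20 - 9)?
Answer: 192675/29 ≈ 6644.0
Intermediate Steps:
W(O, T) = -O/29 (W(O, T) = O/(-29) = -O/29)
((-2 - 1*(-1)) + 82)*82 + W(-57, 173) = ((-2 - 1*(-1)) + 82)*82 - 1/29*(-57) = ((-2 + 1) + 82)*82 + 57/29 = (-1 + 82)*82 + 57/29 = 81*82 + 57/29 = 6642 + 57/29 = 192675/29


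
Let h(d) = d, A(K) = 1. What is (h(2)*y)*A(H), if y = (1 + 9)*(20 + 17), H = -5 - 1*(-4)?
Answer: 740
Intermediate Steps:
H = -1 (H = -5 + 4 = -1)
y = 370 (y = 10*37 = 370)
(h(2)*y)*A(H) = (2*370)*1 = 740*1 = 740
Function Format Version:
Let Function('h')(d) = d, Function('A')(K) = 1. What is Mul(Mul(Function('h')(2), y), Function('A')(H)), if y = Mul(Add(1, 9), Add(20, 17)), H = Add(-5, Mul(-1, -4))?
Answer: 740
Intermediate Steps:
H = -1 (H = Add(-5, 4) = -1)
y = 370 (y = Mul(10, 37) = 370)
Mul(Mul(Function('h')(2), y), Function('A')(H)) = Mul(Mul(2, 370), 1) = Mul(740, 1) = 740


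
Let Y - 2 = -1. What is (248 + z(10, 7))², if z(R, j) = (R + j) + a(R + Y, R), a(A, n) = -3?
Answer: 68644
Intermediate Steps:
Y = 1 (Y = 2 - 1 = 1)
z(R, j) = -3 + R + j (z(R, j) = (R + j) - 3 = -3 + R + j)
(248 + z(10, 7))² = (248 + (-3 + 10 + 7))² = (248 + 14)² = 262² = 68644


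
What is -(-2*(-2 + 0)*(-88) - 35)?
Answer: 387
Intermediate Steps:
-(-2*(-2 + 0)*(-88) - 35) = -(-2*(-2)*(-88) - 35) = -(4*(-88) - 35) = -(-352 - 35) = -1*(-387) = 387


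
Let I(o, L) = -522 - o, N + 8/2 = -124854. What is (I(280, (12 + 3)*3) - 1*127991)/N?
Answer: 128793/124858 ≈ 1.0315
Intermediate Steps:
N = -124858 (N = -4 - 124854 = -124858)
(I(280, (12 + 3)*3) - 1*127991)/N = ((-522 - 1*280) - 1*127991)/(-124858) = ((-522 - 280) - 127991)*(-1/124858) = (-802 - 127991)*(-1/124858) = -128793*(-1/124858) = 128793/124858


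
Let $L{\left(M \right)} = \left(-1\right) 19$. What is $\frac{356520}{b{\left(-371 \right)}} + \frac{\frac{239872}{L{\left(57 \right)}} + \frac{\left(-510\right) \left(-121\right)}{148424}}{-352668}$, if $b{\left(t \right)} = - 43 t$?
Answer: $\frac{177571302063626987}{7932976302792912} \approx 22.384$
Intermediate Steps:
$L{\left(M \right)} = -19$
$\frac{356520}{b{\left(-371 \right)}} + \frac{\frac{239872}{L{\left(57 \right)}} + \frac{\left(-510\right) \left(-121\right)}{148424}}{-352668} = \frac{356520}{\left(-43\right) \left(-371\right)} + \frac{\frac{239872}{-19} + \frac{\left(-510\right) \left(-121\right)}{148424}}{-352668} = \frac{356520}{15953} + \left(239872 \left(- \frac{1}{19}\right) + 61710 \cdot \frac{1}{148424}\right) \left(- \frac{1}{352668}\right) = 356520 \cdot \frac{1}{15953} + \left(- \frac{239872}{19} + \frac{30855}{74212}\right) \left(- \frac{1}{352668}\right) = \frac{356520}{15953} - - \frac{17800794619}{497271754704} = \frac{356520}{15953} + \frac{17800794619}{497271754704} = \frac{177571302063626987}{7932976302792912}$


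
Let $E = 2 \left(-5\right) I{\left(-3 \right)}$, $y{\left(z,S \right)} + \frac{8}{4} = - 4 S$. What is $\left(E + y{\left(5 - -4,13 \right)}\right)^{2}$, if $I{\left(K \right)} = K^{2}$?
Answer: $20736$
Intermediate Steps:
$y{\left(z,S \right)} = -2 - 4 S$
$E = -90$ ($E = 2 \left(-5\right) \left(-3\right)^{2} = \left(-10\right) 9 = -90$)
$\left(E + y{\left(5 - -4,13 \right)}\right)^{2} = \left(-90 - 54\right)^{2} = \left(-144\right)^{2} = 20736$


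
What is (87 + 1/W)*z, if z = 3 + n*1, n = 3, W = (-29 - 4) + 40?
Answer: 3660/7 ≈ 522.86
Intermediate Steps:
W = 7 (W = -33 + 40 = 7)
z = 6 (z = 3 + 3*1 = 3 + 3 = 6)
(87 + 1/W)*z = (87 + 1/7)*6 = (87 + ⅐)*6 = (610/7)*6 = 3660/7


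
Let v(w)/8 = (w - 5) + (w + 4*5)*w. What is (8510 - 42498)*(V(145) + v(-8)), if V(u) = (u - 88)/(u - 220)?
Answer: 741584172/25 ≈ 2.9663e+7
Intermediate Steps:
V(u) = (-88 + u)/(-220 + u)
v(w) = -40 + 8*w + 8*w*(20 + w) (v(w) = 8*((w - 5) + (w + 4*5)*w) = 8*((-5 + w) + (w + 20)*w) = 8*((-5 + w) + (20 + w)*w) = 8*((-5 + w) + w*(20 + w)) = 8*(-5 + w + w*(20 + w)) = -40 + 8*w + 8*w*(20 + w))
(8510 - 42498)*(V(145) + v(-8)) = (8510 - 42498)*((-88 + 145)/(-220 + 145) + (-40 + 8*(-8)² + 168*(-8))) = -33988*(57/(-75) + (-40 + 8*64 - 1344)) = -33988*(-1/75*57 + (-40 + 512 - 1344)) = -33988*(-19/25 - 872) = -33988*(-21819/25) = 741584172/25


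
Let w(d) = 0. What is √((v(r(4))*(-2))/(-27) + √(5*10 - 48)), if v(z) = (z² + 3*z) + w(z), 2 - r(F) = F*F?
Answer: √(924 + 81*√2)/9 ≈ 3.5807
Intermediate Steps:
r(F) = 2 - F² (r(F) = 2 - F*F = 2 - F²)
v(z) = z² + 3*z (v(z) = (z² + 3*z) + 0 = z² + 3*z)
√((v(r(4))*(-2))/(-27) + √(5*10 - 48)) = √((((2 - 1*4²)*(3 + (2 - 1*4²)))*(-2))/(-27) + √(5*10 - 48)) = √((((2 - 1*16)*(3 + (2 - 1*16)))*(-2))*(-1/27) + √(50 - 48)) = √((((2 - 16)*(3 + (2 - 16)))*(-2))*(-1/27) + √2) = √((-14*(3 - 14)*(-2))*(-1/27) + √2) = √((-14*(-11)*(-2))*(-1/27) + √2) = √((154*(-2))*(-1/27) + √2) = √(-308*(-1/27) + √2) = √(308/27 + √2)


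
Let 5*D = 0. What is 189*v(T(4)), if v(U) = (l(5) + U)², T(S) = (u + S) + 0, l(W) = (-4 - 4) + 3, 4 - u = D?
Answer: 1701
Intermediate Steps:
D = 0 (D = (⅕)*0 = 0)
u = 4 (u = 4 - 1*0 = 4 + 0 = 4)
l(W) = -5 (l(W) = -8 + 3 = -5)
T(S) = 4 + S (T(S) = (4 + S) + 0 = 4 + S)
v(U) = (-5 + U)²
189*v(T(4)) = 189*(-5 + (4 + 4))² = 189*(-5 + 8)² = 189*3² = 189*9 = 1701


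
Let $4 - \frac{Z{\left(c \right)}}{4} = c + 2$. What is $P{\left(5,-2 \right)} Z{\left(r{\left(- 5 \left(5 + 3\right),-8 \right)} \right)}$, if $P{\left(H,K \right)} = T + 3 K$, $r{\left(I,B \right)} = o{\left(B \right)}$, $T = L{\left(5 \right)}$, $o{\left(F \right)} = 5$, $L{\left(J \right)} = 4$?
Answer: $24$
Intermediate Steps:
$T = 4$
$r{\left(I,B \right)} = 5$
$Z{\left(c \right)} = 8 - 4 c$ ($Z{\left(c \right)} = 16 - 4 \left(c + 2\right) = 16 - 4 \left(2 + c\right) = 16 - \left(8 + 4 c\right) = 8 - 4 c$)
$P{\left(H,K \right)} = 4 + 3 K$
$P{\left(5,-2 \right)} Z{\left(r{\left(- 5 \left(5 + 3\right),-8 \right)} \right)} = \left(4 + 3 \left(-2\right)\right) \left(8 - 20\right) = \left(4 - 6\right) \left(8 - 20\right) = \left(-2\right) \left(-12\right) = 24$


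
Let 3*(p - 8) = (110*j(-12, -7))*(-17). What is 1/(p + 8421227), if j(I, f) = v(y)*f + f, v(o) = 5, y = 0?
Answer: 1/8447415 ≈ 1.1838e-7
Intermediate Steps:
j(I, f) = 6*f (j(I, f) = 5*f + f = 6*f)
p = 26188 (p = 8 + ((110*(6*(-7)))*(-17))/3 = 8 + ((110*(-42))*(-17))/3 = 8 + (-4620*(-17))/3 = 8 + (1/3)*78540 = 8 + 26180 = 26188)
1/(p + 8421227) = 1/(26188 + 8421227) = 1/8447415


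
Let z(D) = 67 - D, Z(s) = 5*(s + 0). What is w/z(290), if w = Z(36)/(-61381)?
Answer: 180/13687963 ≈ 1.3150e-5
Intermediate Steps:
Z(s) = 5*s
w = -180/61381 (w = (5*36)/(-61381) = 180*(-1/61381) = -180/61381 ≈ -0.0029325)
w/z(290) = -180/(61381*(67 - 1*290)) = -180/(61381*(67 - 290)) = -180/61381/(-223) = -180/61381*(-1/223) = 180/13687963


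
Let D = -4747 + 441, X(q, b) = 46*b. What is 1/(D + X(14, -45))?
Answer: -1/6376 ≈ -0.00015684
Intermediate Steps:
D = -4306
1/(D + X(14, -45)) = 1/(-4306 + 46*(-45)) = 1/(-4306 - 2070) = 1/(-6376) = -1/6376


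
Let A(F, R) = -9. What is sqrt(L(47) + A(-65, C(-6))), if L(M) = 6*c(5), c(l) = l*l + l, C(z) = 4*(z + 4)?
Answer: 3*sqrt(19) ≈ 13.077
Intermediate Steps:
C(z) = 16 + 4*z (C(z) = 4*(4 + z) = 16 + 4*z)
c(l) = l + l**2 (c(l) = l**2 + l = l + l**2)
L(M) = 180 (L(M) = 6*(5*(1 + 5)) = 6*(5*6) = 6*30 = 180)
sqrt(L(47) + A(-65, C(-6))) = sqrt(180 - 9) = sqrt(171) = 3*sqrt(19)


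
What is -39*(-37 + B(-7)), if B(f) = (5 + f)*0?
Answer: 1443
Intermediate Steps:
B(f) = 0
-39*(-37 + B(-7)) = -39*(-37 + 0) = -39*(-37) = 1443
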